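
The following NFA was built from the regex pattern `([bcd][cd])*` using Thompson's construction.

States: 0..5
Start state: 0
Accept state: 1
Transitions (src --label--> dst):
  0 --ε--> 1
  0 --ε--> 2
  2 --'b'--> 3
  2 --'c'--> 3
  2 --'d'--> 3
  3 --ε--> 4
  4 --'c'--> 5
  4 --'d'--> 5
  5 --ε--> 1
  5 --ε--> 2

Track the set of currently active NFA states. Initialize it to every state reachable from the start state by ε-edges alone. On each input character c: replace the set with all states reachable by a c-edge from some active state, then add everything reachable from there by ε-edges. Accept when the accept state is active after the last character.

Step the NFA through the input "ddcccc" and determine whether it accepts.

Answer: ACCEPT

Steps:
initial (ε-close {0}): {0,1,2}
'd' @ 1: {3,4}
'd' @ 2: {1,2,5}  ✓accept
'c' @ 3: {3,4}
'c' @ 4: {1,2,5}  ✓accept
'c' @ 5: {3,4}
'c' @ 6: {1,2,5}  ✓accept
end set {1,2,5} — state 1 in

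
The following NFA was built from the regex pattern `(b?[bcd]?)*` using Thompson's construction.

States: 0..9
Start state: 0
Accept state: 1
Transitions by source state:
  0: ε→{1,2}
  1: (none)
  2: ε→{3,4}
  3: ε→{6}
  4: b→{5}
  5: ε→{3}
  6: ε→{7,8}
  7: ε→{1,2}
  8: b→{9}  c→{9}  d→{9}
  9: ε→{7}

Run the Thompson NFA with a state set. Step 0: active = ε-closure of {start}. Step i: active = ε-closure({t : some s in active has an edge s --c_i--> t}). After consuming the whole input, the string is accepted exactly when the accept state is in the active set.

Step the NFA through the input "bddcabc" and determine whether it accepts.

start: ε-closure({0}) = {0,1,2,3,4,6,7,8}
'b' @ 1: {1,2,3,4,5,6,7,8,9}  [accepting]
'd' @ 2: {1,2,3,4,6,7,8,9}  [accepting]
'd' @ 3: {1,2,3,4,6,7,8,9}  [accepting]
'c' @ 4: {1,2,3,4,6,7,8,9}  [accepting]
'a' @ 5: {}  — no active states
rest 'bc' ignored (set empty)
after full input: {}  (accept=1 not in)

Answer: REJECT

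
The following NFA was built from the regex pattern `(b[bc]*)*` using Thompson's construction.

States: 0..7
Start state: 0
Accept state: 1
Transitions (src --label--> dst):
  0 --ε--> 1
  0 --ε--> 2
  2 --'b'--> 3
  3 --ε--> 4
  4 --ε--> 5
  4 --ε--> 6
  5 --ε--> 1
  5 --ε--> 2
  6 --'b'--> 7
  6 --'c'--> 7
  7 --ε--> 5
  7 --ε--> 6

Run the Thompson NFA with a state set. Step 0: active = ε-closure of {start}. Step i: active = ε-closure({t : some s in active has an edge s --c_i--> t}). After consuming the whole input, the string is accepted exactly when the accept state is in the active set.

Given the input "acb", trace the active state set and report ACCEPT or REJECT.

Answer: REJECT

Steps:
start: ε-closure({0}) = {0,1,2}
'a' @ 1: {}  — dead — no transitions
rest 'cb' ignored (set empty)
after full input: {}  (accept=1 not in)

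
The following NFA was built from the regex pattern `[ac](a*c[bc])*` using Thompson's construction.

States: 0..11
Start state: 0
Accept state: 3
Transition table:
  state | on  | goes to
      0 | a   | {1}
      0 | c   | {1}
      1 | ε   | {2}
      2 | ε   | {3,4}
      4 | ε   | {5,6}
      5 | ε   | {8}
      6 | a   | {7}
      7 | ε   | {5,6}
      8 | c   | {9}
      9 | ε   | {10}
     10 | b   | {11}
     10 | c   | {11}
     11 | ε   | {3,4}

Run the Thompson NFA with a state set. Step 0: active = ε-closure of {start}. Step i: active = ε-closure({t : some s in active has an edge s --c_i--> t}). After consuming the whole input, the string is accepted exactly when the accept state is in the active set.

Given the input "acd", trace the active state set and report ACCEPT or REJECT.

Answer: REJECT

Trace:
start: ε-closure({0}) = {0}
'a' @ 1: {1,2,3,4,5,6,8}  ✓accept
'c' @ 2: {9,10}
'd' @ 3: {}  — dead — no transitions
end set {} — state 3 not in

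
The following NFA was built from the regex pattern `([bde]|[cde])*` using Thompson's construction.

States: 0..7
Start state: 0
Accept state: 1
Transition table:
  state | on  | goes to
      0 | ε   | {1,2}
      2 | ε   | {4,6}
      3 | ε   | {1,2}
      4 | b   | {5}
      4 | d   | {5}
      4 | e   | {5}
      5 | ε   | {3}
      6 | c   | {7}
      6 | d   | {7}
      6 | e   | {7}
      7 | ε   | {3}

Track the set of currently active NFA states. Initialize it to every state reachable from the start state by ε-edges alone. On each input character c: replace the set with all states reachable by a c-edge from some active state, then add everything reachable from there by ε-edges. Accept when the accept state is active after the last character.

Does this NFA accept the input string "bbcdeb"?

Answer: ACCEPT

Derivation:
initial (ε-close {0}): {0,1,2,4,6}
'b' @ 1: {1,2,3,4,5,6}  [accepting]
'b' @ 2: {1,2,3,4,5,6}  [accepting]
'c' @ 3: {1,2,3,4,6,7}  [accepting]
'd' @ 4: {1,2,3,4,5,6,7}  [accepting]
'e' @ 5: {1,2,3,4,5,6,7}  [accepting]
'b' @ 6: {1,2,3,4,5,6}  [accepting]
final: {1,2,3,4,5,6}; accept 1 in set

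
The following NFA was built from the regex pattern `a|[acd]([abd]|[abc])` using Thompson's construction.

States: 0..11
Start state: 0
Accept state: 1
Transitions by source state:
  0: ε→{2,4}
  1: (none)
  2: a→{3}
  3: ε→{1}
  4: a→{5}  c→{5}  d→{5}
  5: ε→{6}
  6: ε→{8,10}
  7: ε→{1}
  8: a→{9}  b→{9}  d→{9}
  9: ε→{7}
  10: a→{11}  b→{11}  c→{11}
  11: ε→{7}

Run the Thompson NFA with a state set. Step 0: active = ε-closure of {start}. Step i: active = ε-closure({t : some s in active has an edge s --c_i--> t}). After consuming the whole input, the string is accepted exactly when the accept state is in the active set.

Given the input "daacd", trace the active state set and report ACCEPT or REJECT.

Answer: REJECT

Steps:
S₀ = ε-closure({0}) = {0,2,4}
'd' @ 1: {5,6,8,10}
'a' @ 2: {1,7,9,11}  ✓accept
'a' @ 3: {}  — dead — no transitions
rest 'cd' ignored (set empty)
after full input: {}  (accept=1 not in)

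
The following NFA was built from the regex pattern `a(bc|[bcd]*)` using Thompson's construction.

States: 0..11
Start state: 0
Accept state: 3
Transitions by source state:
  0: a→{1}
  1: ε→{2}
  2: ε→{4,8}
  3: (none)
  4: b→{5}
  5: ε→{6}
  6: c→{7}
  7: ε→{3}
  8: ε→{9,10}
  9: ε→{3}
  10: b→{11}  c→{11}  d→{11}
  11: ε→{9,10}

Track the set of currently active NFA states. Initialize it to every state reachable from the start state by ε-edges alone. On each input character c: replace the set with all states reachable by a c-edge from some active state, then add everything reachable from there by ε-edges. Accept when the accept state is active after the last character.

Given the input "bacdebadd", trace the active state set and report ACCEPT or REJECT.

Answer: REJECT

Steps:
initial (ε-close {0}): {0}
'b' @ 1: {}  — no active states
rest 'acdebadd' ignored (set empty)
end set {} — state 3 not in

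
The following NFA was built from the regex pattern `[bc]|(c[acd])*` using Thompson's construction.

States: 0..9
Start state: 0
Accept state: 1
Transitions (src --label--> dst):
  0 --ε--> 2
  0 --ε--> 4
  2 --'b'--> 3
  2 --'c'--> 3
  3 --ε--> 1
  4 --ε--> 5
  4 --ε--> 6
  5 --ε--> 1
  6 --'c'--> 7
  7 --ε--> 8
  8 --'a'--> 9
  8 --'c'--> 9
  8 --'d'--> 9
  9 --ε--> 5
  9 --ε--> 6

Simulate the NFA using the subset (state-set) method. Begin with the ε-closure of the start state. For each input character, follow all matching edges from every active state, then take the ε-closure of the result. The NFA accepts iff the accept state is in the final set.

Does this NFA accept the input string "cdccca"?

S₀ = ε-closure({0}) = {0,1,2,4,5,6}
'c' @ 1: {1,3,7,8}  (accept∈set)
'd' @ 2: {1,5,6,9}  (accept∈set)
'c' @ 3: {7,8}
'c' @ 4: {1,5,6,9}  (accept∈set)
'c' @ 5: {7,8}
'a' @ 6: {1,5,6,9}  (accept∈set)
end set {1,5,6,9} — state 1 in

Answer: ACCEPT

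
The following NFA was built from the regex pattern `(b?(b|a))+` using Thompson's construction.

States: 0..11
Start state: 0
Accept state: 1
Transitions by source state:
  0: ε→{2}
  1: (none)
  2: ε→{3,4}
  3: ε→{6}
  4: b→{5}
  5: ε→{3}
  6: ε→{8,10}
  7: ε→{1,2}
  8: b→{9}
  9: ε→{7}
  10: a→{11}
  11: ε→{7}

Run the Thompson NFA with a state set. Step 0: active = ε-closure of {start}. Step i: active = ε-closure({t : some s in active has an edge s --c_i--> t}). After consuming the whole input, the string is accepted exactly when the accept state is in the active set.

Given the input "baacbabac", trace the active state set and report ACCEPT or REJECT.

Answer: REJECT

Trace:
S₀ = ε-closure({0}) = {0,2,3,4,6,8,10}
'b' @ 1: {1,2,3,4,5,6,7,8,9,10}  ✓accept
'a' @ 2: {1,2,3,4,6,7,8,10,11}  ✓accept
'a' @ 3: {1,2,3,4,6,7,8,10,11}  ✓accept
'c' @ 4: {}  — state set empty
rest 'babac' ignored (set empty)
final: {}; accept 1 not in set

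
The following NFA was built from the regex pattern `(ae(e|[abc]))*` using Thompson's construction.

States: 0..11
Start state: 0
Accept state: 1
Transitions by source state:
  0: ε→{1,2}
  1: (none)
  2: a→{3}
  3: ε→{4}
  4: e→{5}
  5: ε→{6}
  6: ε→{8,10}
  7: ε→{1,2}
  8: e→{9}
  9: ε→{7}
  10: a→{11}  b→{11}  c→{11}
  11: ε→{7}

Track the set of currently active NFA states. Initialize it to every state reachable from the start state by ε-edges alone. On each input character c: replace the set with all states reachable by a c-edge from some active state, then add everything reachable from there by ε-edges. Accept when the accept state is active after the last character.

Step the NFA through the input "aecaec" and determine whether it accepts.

Answer: ACCEPT

Derivation:
initial (ε-close {0}): {0,1,2}
'a' @ 1: {3,4}
'e' @ 2: {5,6,8,10}
'c' @ 3: {1,2,7,11}  ✓accept
'a' @ 4: {3,4}
'e' @ 5: {5,6,8,10}
'c' @ 6: {1,2,7,11}  ✓accept
final: {1,2,7,11}; accept 1 in set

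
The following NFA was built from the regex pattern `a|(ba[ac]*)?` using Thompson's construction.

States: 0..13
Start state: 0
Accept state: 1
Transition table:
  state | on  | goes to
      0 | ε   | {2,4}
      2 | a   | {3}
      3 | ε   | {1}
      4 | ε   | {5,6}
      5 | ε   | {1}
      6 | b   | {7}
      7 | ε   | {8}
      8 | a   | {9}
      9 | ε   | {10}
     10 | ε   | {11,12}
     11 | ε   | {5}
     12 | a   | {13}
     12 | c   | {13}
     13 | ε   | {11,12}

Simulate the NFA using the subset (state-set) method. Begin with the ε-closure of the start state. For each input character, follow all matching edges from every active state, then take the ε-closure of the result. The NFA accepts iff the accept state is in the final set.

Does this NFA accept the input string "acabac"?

Answer: REJECT

Steps:
initial (ε-close {0}): {0,1,2,4,5,6}
'a' @ 1: {1,3}  (accept∈set)
'c' @ 2: {}  — dead — no transitions
rest 'abac' ignored (set empty)
final: {}; accept 1 not in set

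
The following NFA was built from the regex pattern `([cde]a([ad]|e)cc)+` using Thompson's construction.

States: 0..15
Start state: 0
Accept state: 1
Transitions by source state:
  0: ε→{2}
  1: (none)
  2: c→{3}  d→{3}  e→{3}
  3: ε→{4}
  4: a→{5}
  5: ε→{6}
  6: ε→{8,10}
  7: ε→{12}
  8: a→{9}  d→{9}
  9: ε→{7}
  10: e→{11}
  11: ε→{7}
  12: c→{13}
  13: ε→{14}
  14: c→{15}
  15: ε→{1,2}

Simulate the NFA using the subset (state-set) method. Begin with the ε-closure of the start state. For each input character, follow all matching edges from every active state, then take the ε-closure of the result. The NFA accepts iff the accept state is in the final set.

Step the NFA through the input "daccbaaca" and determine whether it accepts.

S₀ = ε-closure({0}) = {0,2}
'd' @ 1: {3,4}
'a' @ 2: {5,6,8,10}
'c' @ 3: {}  — dead — no transitions
rest 'cbaaca' ignored (set empty)
final: {}; accept 1 not in set

Answer: REJECT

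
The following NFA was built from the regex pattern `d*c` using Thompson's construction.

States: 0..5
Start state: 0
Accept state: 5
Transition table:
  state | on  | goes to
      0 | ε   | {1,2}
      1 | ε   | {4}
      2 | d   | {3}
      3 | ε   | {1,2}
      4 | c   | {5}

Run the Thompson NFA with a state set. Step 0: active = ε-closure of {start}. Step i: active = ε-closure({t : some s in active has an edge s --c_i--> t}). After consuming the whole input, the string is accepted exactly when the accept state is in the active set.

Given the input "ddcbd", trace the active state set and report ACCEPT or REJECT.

S₀ = ε-closure({0}) = {0,1,2,4}
'd' @ 1: {1,2,3,4}
'd' @ 2: {1,2,3,4}
'c' @ 3: {5}  ✓accept
'b' @ 4: {}  — state set empty
rest 'd' ignored (set empty)
after full input: {}  (accept=5 not in)

Answer: REJECT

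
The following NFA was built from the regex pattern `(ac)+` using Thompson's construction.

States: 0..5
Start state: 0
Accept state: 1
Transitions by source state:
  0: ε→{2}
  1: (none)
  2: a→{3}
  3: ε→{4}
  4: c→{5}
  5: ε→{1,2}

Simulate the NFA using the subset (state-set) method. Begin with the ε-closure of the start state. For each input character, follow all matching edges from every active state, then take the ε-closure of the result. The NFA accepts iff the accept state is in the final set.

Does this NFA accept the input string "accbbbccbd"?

initial (ε-close {0}): {0,2}
'a' @ 1: {3,4}
'c' @ 2: {1,2,5}  ✓accept
'c' @ 3: {}  — no active states
rest 'bbbccbd' ignored (set empty)
after full input: {}  (accept=1 not in)

Answer: REJECT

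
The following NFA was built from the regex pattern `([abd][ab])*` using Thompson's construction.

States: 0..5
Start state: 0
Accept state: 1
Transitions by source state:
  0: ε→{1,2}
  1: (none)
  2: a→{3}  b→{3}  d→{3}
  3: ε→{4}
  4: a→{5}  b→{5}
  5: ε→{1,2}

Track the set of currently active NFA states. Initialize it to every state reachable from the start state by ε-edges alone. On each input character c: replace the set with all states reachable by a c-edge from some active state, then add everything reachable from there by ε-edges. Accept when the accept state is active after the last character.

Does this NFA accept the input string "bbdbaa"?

Answer: ACCEPT

Derivation:
start: ε-closure({0}) = {0,1,2}
'b' @ 1: {3,4}
'b' @ 2: {1,2,5}  ✓accept
'd' @ 3: {3,4}
'b' @ 4: {1,2,5}  ✓accept
'a' @ 5: {3,4}
'a' @ 6: {1,2,5}  ✓accept
final: {1,2,5}; accept 1 in set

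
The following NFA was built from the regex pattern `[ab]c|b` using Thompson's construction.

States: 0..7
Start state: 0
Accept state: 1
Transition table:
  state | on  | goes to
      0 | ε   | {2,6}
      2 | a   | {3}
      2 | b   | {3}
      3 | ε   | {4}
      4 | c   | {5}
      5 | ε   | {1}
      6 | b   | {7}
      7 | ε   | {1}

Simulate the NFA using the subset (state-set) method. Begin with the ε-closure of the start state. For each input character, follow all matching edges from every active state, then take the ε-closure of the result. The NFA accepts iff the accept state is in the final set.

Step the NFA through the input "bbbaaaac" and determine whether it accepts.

initial (ε-close {0}): {0,2,6}
'b' @ 1: {1,3,4,7}  [accepting]
'b' @ 2: {}  — dead — no transitions
rest 'baaaac' ignored (set empty)
end set {} — state 1 not in

Answer: REJECT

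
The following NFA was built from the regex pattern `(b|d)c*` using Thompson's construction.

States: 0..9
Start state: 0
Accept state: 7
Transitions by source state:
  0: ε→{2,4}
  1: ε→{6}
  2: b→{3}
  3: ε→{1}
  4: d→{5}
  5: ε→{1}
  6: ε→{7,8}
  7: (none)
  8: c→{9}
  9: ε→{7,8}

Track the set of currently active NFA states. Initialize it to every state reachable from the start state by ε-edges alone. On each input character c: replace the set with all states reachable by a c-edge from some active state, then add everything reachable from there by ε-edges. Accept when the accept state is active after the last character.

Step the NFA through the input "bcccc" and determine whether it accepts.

Answer: ACCEPT

Steps:
start: ε-closure({0}) = {0,2,4}
'b' @ 1: {1,3,6,7,8}  ✓accept
'c' @ 2: {7,8,9}  ✓accept
'c' @ 3: {7,8,9}  ✓accept
'c' @ 4: {7,8,9}  ✓accept
'c' @ 5: {7,8,9}  ✓accept
after full input: {7,8,9}  (accept=7 in)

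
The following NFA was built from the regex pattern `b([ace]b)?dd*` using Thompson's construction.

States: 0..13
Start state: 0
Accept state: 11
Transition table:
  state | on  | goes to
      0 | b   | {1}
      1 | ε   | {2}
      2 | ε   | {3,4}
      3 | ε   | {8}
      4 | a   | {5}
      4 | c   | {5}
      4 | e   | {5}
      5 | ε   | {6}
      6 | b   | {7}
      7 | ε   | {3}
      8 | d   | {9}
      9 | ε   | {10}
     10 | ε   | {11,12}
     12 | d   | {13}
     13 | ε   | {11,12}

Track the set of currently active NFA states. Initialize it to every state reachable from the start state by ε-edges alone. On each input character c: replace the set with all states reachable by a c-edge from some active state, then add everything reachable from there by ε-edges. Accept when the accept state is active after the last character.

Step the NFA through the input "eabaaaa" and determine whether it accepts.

start: ε-closure({0}) = {0}
'e' @ 1: {}  — dead — no transitions
rest 'abaaaa' ignored (set empty)
final: {}; accept 11 not in set

Answer: REJECT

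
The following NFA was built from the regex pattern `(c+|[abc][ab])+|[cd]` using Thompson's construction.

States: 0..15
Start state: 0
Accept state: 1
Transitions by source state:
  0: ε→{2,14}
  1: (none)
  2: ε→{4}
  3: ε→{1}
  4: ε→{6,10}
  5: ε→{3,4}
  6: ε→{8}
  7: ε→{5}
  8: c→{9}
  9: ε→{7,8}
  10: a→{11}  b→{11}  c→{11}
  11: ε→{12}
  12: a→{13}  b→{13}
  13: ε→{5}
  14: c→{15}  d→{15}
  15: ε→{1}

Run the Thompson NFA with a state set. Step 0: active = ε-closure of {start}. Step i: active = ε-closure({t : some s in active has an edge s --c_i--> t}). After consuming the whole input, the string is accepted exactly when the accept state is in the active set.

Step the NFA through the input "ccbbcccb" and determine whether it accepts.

initial (ε-close {0}): {0,2,4,6,8,10,14}
'c' @ 1: {1,3,4,5,6,7,8,9,10,11,12,15}  (accept∈set)
'c' @ 2: {1,3,4,5,6,7,8,9,10,11,12}  (accept∈set)
'b' @ 3: {1,3,4,5,6,8,10,11,12,13}  (accept∈set)
'b' @ 4: {1,3,4,5,6,8,10,11,12,13}  (accept∈set)
'c' @ 5: {1,3,4,5,6,7,8,9,10,11,12}  (accept∈set)
'c' @ 6: {1,3,4,5,6,7,8,9,10,11,12}  (accept∈set)
'c' @ 7: {1,3,4,5,6,7,8,9,10,11,12}  (accept∈set)
'b' @ 8: {1,3,4,5,6,8,10,11,12,13}  (accept∈set)
after full input: {1,3,4,5,6,8,10,11,12,13}  (accept=1 in)

Answer: ACCEPT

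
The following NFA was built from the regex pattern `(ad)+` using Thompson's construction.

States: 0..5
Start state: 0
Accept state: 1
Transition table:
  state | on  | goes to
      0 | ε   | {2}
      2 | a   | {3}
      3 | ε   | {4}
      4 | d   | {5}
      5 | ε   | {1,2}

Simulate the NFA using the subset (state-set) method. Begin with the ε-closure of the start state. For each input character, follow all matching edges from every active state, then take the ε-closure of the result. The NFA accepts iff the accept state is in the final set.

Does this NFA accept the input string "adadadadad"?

Answer: ACCEPT

Trace:
S₀ = ε-closure({0}) = {0,2}
'a' @ 1: {3,4}
'd' @ 2: {1,2,5}  [accepting]
'a' @ 3: {3,4}
'd' @ 4: {1,2,5}  [accepting]
'a' @ 5: {3,4}
'd' @ 6: {1,2,5}  [accepting]
'a' @ 7: {3,4}
'd' @ 8: {1,2,5}  [accepting]
'a' @ 9: {3,4}
'd' @ 10: {1,2,5}  [accepting]
after full input: {1,2,5}  (accept=1 in)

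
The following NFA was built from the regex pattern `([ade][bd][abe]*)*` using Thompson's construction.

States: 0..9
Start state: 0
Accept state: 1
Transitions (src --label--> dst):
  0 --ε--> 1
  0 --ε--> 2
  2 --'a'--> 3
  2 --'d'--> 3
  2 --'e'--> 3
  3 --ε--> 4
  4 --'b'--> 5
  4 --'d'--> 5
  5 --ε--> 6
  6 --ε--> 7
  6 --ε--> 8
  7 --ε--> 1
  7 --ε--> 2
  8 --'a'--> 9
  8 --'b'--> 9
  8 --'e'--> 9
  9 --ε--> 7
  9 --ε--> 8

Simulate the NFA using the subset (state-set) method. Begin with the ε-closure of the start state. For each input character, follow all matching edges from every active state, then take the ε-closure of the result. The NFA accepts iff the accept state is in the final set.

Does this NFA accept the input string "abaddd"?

initial (ε-close {0}): {0,1,2}
'a' @ 1: {3,4}
'b' @ 2: {1,2,5,6,7,8}  [accepting]
'a' @ 3: {1,2,3,4,7,8,9}  [accepting]
'd' @ 4: {1,2,3,4,5,6,7,8}  [accepting]
'd' @ 5: {1,2,3,4,5,6,7,8}  [accepting]
'd' @ 6: {1,2,3,4,5,6,7,8}  [accepting]
after full input: {1,2,3,4,5,6,7,8}  (accept=1 in)

Answer: ACCEPT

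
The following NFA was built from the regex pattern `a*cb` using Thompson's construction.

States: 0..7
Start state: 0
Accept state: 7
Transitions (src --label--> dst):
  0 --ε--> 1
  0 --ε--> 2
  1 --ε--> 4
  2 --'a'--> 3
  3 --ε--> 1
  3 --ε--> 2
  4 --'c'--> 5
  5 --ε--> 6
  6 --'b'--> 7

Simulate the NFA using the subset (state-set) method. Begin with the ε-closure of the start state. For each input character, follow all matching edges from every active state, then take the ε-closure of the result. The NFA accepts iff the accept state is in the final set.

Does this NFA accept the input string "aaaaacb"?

Answer: ACCEPT

Derivation:
start: ε-closure({0}) = {0,1,2,4}
'a' @ 1: {1,2,3,4}
'a' @ 2: {1,2,3,4}
'a' @ 3: {1,2,3,4}
'a' @ 4: {1,2,3,4}
'a' @ 5: {1,2,3,4}
'c' @ 6: {5,6}
'b' @ 7: {7}  [accepting]
final: {7}; accept 7 in set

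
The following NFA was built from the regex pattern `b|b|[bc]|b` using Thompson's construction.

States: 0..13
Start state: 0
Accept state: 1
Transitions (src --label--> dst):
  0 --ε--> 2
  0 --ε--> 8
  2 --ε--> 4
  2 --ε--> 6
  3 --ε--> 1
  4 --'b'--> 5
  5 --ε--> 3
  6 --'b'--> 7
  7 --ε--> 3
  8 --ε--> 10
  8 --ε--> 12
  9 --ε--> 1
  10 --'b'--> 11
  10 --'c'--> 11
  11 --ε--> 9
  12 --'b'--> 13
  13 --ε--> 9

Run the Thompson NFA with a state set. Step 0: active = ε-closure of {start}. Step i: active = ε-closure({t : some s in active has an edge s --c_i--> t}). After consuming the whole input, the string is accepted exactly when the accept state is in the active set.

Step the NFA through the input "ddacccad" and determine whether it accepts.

initial (ε-close {0}): {0,2,4,6,8,10,12}
'd' @ 1: {}  — state set empty
rest 'dacccad' ignored (set empty)
end set {} — state 1 not in

Answer: REJECT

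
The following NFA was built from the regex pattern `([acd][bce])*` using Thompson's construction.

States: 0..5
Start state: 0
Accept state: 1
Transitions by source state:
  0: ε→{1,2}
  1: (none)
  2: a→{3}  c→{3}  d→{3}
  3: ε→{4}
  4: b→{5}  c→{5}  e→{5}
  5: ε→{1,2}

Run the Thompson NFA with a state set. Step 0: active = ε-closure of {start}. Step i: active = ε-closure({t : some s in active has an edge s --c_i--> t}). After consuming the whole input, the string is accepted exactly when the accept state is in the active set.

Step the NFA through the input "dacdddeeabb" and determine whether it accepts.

start: ε-closure({0}) = {0,1,2}
'd' @ 1: {3,4}
'a' @ 2: {}  — no active states
rest 'cdddeeabb' ignored (set empty)
end set {} — state 1 not in

Answer: REJECT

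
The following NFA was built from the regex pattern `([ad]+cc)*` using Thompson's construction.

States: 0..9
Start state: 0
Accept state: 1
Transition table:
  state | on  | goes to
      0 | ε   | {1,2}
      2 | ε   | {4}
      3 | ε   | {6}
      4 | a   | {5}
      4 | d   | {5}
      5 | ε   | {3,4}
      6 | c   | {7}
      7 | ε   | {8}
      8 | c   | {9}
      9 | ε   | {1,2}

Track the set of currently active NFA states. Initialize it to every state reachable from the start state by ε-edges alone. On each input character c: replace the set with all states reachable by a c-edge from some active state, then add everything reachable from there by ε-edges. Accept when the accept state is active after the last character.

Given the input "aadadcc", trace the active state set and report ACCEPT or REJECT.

start: ε-closure({0}) = {0,1,2,4}
'a' @ 1: {3,4,5,6}
'a' @ 2: {3,4,5,6}
'd' @ 3: {3,4,5,6}
'a' @ 4: {3,4,5,6}
'd' @ 5: {3,4,5,6}
'c' @ 6: {7,8}
'c' @ 7: {1,2,4,9}  (accept∈set)
final: {1,2,4,9}; accept 1 in set

Answer: ACCEPT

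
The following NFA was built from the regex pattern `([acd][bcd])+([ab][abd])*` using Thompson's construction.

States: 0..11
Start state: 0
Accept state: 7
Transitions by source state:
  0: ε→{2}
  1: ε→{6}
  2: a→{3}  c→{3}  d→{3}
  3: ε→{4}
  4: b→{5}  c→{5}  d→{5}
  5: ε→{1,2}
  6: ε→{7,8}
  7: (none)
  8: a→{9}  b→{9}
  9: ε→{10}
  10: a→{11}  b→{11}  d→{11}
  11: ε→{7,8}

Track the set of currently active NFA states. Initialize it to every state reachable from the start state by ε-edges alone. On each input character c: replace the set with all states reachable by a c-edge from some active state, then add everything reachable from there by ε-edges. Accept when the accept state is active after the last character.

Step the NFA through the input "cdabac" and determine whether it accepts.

Answer: ACCEPT

Trace:
S₀ = ε-closure({0}) = {0,2}
'c' @ 1: {3,4}
'd' @ 2: {1,2,5,6,7,8}  (accept∈set)
'a' @ 3: {3,4,9,10}
'b' @ 4: {1,2,5,6,7,8,11}  (accept∈set)
'a' @ 5: {3,4,9,10}
'c' @ 6: {1,2,5,6,7,8}  (accept∈set)
after full input: {1,2,5,6,7,8}  (accept=7 in)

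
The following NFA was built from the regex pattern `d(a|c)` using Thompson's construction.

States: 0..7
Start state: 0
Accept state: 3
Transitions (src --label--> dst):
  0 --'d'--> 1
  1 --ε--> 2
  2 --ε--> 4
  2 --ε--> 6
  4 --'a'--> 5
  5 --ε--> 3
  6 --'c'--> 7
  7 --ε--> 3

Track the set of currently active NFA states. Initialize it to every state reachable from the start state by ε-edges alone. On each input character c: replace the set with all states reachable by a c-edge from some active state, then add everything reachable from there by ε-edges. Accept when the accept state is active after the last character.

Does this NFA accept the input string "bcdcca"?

start: ε-closure({0}) = {0}
'b' @ 1: {}  — dead — no transitions
rest 'cdcca' ignored (set empty)
final: {}; accept 3 not in set

Answer: REJECT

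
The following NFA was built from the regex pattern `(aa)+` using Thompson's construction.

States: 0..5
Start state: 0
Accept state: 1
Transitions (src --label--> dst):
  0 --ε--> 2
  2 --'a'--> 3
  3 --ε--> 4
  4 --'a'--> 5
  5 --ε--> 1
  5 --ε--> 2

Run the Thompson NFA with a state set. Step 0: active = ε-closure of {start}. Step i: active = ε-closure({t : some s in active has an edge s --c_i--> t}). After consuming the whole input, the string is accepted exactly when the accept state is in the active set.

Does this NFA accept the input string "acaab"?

initial (ε-close {0}): {0,2}
'a' @ 1: {3,4}
'c' @ 2: {}  — state set empty
rest 'aab' ignored (set empty)
end set {} — state 1 not in

Answer: REJECT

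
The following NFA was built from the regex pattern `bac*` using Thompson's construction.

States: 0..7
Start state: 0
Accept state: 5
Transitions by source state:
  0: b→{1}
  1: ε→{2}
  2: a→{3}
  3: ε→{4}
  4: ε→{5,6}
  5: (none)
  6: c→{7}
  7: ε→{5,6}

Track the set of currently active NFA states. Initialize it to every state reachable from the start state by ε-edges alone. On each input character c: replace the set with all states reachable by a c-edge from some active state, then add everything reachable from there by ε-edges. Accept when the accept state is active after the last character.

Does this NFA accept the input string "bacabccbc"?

initial (ε-close {0}): {0}
'b' @ 1: {1,2}
'a' @ 2: {3,4,5,6}  (accept∈set)
'c' @ 3: {5,6,7}  (accept∈set)
'a' @ 4: {}  — state set empty
rest 'bccbc' ignored (set empty)
end set {} — state 5 not in

Answer: REJECT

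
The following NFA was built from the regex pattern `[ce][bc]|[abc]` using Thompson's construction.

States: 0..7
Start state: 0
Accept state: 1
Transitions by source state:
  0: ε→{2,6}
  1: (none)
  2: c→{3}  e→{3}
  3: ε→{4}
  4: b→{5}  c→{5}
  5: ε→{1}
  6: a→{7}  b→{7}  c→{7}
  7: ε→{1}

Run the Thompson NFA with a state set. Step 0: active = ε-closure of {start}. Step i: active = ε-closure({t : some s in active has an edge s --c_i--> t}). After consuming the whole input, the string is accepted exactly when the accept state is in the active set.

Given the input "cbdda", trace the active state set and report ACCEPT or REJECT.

initial (ε-close {0}): {0,2,6}
'c' @ 1: {1,3,4,7}  ✓accept
'b' @ 2: {1,5}  ✓accept
'd' @ 3: {}  — state set empty
rest 'da' ignored (set empty)
end set {} — state 1 not in

Answer: REJECT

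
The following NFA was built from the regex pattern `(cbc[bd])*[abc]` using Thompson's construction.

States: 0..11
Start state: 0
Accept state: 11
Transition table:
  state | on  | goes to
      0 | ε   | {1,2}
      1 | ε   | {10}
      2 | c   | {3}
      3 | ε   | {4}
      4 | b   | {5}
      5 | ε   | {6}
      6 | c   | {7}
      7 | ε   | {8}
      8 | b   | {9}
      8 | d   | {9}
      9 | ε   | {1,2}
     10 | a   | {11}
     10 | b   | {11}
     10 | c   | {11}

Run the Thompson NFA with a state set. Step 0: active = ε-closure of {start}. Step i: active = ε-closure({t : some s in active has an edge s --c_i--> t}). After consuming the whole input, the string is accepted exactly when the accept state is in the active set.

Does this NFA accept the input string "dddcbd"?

Answer: REJECT

Derivation:
S₀ = ε-closure({0}) = {0,1,2,10}
'd' @ 1: {}  — dead — no transitions
rest 'ddcbd' ignored (set empty)
final: {}; accept 11 not in set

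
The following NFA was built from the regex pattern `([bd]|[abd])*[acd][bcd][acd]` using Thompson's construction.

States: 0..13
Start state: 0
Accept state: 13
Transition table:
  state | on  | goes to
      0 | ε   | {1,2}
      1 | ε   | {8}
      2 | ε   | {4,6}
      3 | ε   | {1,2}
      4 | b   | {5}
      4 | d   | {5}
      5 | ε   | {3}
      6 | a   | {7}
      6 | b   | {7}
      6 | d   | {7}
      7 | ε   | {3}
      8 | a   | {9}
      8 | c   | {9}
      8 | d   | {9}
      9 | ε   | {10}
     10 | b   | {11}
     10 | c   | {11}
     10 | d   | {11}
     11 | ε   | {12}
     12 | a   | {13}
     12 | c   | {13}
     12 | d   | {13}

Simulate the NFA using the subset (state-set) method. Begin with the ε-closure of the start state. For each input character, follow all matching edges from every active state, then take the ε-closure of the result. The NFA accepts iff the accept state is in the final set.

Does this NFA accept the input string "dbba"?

S₀ = ε-closure({0}) = {0,1,2,4,6,8}
'd' @ 1: {1,2,3,4,5,6,7,8,9,10}
'b' @ 2: {1,2,3,4,5,6,7,8,11,12}
'b' @ 3: {1,2,3,4,5,6,7,8}
'a' @ 4: {1,2,3,4,6,7,8,9,10}
end set {1,2,3,4,6,7,8,9,10} — state 13 not in

Answer: REJECT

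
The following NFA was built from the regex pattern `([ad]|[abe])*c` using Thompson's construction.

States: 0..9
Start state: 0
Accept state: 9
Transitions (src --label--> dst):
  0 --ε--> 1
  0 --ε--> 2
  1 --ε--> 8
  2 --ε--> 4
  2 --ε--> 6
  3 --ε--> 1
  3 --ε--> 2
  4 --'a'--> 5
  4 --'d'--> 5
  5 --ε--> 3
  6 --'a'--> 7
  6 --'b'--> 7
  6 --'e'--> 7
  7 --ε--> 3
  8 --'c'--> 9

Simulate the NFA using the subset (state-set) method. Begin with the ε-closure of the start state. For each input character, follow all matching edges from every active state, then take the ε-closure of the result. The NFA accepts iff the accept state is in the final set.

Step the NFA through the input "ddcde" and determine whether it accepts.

Answer: REJECT

Steps:
initial (ε-close {0}): {0,1,2,4,6,8}
'd' @ 1: {1,2,3,4,5,6,8}
'd' @ 2: {1,2,3,4,5,6,8}
'c' @ 3: {9}  [accepting]
'd' @ 4: {}  — dead — no transitions
rest 'e' ignored (set empty)
end set {} — state 9 not in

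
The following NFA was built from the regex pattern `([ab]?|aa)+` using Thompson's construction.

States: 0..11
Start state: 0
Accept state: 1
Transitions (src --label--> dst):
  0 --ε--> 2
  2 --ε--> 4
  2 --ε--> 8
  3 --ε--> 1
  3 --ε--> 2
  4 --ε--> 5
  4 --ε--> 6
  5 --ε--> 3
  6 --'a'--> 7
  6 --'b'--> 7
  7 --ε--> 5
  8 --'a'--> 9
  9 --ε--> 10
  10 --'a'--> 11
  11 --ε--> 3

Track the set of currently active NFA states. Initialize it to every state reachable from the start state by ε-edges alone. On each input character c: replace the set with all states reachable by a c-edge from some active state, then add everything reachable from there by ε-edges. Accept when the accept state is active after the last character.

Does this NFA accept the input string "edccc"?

Answer: REJECT

Steps:
initial (ε-close {0}): {0,1,2,3,4,5,6,8}
'e' @ 1: {}  — dead — no transitions
rest 'dccc' ignored (set empty)
after full input: {}  (accept=1 not in)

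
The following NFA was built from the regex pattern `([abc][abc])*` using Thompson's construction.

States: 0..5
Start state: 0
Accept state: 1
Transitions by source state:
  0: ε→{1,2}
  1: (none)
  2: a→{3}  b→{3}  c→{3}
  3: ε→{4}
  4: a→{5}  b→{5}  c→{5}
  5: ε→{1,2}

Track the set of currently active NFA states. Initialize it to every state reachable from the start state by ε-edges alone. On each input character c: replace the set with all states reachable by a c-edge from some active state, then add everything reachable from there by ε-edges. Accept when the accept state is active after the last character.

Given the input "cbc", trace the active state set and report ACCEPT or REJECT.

Answer: REJECT

Trace:
initial (ε-close {0}): {0,1,2}
'c' @ 1: {3,4}
'b' @ 2: {1,2,5}  (accept∈set)
'c' @ 3: {3,4}
final: {3,4}; accept 1 not in set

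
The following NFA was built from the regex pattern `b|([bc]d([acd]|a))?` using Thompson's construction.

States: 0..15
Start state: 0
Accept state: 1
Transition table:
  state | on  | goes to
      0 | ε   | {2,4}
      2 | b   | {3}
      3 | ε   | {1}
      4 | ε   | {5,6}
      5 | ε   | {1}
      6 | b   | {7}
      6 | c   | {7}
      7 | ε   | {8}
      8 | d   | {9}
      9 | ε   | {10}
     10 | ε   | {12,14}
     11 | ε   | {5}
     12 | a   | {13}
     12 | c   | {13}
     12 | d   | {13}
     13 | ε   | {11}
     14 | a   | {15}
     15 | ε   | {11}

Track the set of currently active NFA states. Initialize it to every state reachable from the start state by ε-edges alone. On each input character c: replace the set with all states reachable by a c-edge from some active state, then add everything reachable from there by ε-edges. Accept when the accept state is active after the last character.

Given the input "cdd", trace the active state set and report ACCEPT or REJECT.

Answer: ACCEPT

Derivation:
start: ε-closure({0}) = {0,1,2,4,5,6}
'c' @ 1: {7,8}
'd' @ 2: {9,10,12,14}
'd' @ 3: {1,5,11,13}  [accepting]
end set {1,5,11,13} — state 1 in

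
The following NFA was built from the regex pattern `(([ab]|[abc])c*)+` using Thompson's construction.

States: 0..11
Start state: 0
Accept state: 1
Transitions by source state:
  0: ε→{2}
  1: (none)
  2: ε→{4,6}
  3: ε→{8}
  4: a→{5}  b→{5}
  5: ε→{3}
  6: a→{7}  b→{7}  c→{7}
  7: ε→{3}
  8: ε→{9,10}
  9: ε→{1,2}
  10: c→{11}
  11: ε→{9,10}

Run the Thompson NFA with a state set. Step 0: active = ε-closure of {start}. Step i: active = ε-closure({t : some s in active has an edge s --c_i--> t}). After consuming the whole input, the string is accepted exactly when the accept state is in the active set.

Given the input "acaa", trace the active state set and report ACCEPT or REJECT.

Answer: ACCEPT

Trace:
S₀ = ε-closure({0}) = {0,2,4,6}
'a' @ 1: {1,2,3,4,5,6,7,8,9,10}  (accept∈set)
'c' @ 2: {1,2,3,4,6,7,8,9,10,11}  (accept∈set)
'a' @ 3: {1,2,3,4,5,6,7,8,9,10}  (accept∈set)
'a' @ 4: {1,2,3,4,5,6,7,8,9,10}  (accept∈set)
end set {1,2,3,4,5,6,7,8,9,10} — state 1 in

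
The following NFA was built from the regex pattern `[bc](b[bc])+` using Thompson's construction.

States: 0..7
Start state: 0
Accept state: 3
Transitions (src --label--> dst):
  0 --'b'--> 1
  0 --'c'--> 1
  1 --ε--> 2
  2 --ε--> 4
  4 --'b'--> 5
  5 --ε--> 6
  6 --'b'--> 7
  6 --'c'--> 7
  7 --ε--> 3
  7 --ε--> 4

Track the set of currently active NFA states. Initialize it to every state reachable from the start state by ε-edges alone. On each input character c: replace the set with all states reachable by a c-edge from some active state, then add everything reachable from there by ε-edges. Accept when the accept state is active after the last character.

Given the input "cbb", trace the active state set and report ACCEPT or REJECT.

start: ε-closure({0}) = {0}
'c' @ 1: {1,2,4}
'b' @ 2: {5,6}
'b' @ 3: {3,4,7}  ✓accept
after full input: {3,4,7}  (accept=3 in)

Answer: ACCEPT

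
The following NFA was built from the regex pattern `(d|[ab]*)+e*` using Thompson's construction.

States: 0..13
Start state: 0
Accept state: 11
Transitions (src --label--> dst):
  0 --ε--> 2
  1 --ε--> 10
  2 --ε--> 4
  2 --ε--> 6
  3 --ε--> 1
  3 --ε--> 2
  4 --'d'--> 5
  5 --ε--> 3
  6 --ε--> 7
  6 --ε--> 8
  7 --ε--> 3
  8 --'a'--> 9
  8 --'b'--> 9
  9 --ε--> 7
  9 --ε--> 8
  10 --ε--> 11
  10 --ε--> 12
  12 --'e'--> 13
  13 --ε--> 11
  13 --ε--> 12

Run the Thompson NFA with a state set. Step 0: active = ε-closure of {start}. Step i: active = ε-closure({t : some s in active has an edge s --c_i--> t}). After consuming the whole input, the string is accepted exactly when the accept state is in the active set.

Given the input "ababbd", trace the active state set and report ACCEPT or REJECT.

Answer: ACCEPT

Trace:
start: ε-closure({0}) = {0,1,2,3,4,6,7,8,10,11,12}
'a' @ 1: {1,2,3,4,6,7,8,9,10,11,12}  [accepting]
'b' @ 2: {1,2,3,4,6,7,8,9,10,11,12}  [accepting]
'a' @ 3: {1,2,3,4,6,7,8,9,10,11,12}  [accepting]
'b' @ 4: {1,2,3,4,6,7,8,9,10,11,12}  [accepting]
'b' @ 5: {1,2,3,4,6,7,8,9,10,11,12}  [accepting]
'd' @ 6: {1,2,3,4,5,6,7,8,10,11,12}  [accepting]
final: {1,2,3,4,5,6,7,8,10,11,12}; accept 11 in set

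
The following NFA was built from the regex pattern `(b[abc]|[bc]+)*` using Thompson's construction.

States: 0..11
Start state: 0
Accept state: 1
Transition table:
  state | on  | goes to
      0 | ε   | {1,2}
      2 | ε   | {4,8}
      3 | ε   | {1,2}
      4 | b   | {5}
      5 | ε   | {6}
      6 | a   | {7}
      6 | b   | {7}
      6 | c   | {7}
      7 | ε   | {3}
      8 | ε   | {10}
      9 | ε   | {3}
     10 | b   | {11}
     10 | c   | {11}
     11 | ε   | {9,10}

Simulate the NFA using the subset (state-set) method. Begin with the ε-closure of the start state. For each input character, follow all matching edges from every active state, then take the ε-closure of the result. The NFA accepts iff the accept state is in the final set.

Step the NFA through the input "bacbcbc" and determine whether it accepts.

start: ε-closure({0}) = {0,1,2,4,8,10}
'b' @ 1: {1,2,3,4,5,6,8,9,10,11}  ✓accept
'a' @ 2: {1,2,3,4,7,8,10}  ✓accept
'c' @ 3: {1,2,3,4,8,9,10,11}  ✓accept
'b' @ 4: {1,2,3,4,5,6,8,9,10,11}  ✓accept
'c' @ 5: {1,2,3,4,7,8,9,10,11}  ✓accept
'b' @ 6: {1,2,3,4,5,6,8,9,10,11}  ✓accept
'c' @ 7: {1,2,3,4,7,8,9,10,11}  ✓accept
end set {1,2,3,4,7,8,9,10,11} — state 1 in

Answer: ACCEPT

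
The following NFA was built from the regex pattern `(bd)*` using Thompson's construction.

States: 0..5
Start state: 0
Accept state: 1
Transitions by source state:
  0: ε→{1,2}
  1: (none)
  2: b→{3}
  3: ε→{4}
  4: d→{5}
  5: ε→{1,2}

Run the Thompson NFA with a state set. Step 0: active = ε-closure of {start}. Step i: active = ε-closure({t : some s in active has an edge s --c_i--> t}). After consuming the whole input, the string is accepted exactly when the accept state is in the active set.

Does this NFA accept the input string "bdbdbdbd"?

initial (ε-close {0}): {0,1,2}
'b' @ 1: {3,4}
'd' @ 2: {1,2,5}  ✓accept
'b' @ 3: {3,4}
'd' @ 4: {1,2,5}  ✓accept
'b' @ 5: {3,4}
'd' @ 6: {1,2,5}  ✓accept
'b' @ 7: {3,4}
'd' @ 8: {1,2,5}  ✓accept
after full input: {1,2,5}  (accept=1 in)

Answer: ACCEPT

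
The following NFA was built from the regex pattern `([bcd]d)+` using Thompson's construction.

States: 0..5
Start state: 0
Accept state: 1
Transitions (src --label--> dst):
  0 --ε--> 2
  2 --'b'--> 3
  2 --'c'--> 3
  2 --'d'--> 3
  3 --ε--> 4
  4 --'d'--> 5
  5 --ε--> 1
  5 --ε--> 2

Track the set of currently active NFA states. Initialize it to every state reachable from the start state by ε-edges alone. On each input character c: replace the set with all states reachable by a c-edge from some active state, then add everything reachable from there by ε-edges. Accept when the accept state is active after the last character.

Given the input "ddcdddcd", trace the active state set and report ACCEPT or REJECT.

initial (ε-close {0}): {0,2}
'd' @ 1: {3,4}
'd' @ 2: {1,2,5}  ✓accept
'c' @ 3: {3,4}
'd' @ 4: {1,2,5}  ✓accept
'd' @ 5: {3,4}
'd' @ 6: {1,2,5}  ✓accept
'c' @ 7: {3,4}
'd' @ 8: {1,2,5}  ✓accept
end set {1,2,5} — state 1 in

Answer: ACCEPT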